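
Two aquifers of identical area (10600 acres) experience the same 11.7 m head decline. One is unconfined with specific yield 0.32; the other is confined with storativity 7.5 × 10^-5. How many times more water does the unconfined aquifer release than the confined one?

A = 10600 acres = 4.29 × 10^7 m²
Unconfined: ΔV_u = Sy × A × Δh = 0.32 × 4.29 × 10^7 × 11.7 = 1.606 × 10^8 m³
Confined: ΔV_c = S × A × Δh = 7.5 × 10^-5 × 4.29 × 10^7 × 11.7 = 37640 m³
Ratio = ΔV_u / ΔV_c = Sy / S = 0.32 / 7.5 × 10^-5 = 4267

ΔV_u / ΔV_c ≈ 4270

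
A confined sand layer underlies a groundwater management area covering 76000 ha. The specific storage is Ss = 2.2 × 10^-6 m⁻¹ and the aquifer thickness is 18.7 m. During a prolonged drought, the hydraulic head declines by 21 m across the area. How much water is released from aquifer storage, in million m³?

S = Ss × b = 2.2 × 10^-6 m⁻¹ × 18.7 m = 4.114 × 10^-5
A = 76000 ha = 7.6 × 10^8 m²
ΔV = S × A × Δh = 4.114 × 10^-5 × 7.6 × 10^8 m² × 21 m = 6.566 × 10^5 m³
ΔV = 6.566 × 10^5 m³ = 0.6566 million m³

ΔV ≈ 0.657 million m³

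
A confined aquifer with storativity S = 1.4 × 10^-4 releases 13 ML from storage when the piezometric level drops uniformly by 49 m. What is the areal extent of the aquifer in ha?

ΔV = 13 ML = 13000 m³
A = ΔV / (S × Δh) = 13000 / (1.4 × 10^-4 × 49) = 1.895 × 10^6 m²
A = 1.895 × 10^6 m² = 189.5 ha

A ≈ 190 ha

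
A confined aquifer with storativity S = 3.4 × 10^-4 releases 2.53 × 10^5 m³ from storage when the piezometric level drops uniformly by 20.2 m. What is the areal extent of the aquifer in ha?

A = ΔV / (S × Δh) = 2.53 × 10^5 / (3.4 × 10^-4 × 20.2) = 3.684 × 10^7 m²
A = 3.684 × 10^7 m² = 3684 ha

A ≈ 3680 ha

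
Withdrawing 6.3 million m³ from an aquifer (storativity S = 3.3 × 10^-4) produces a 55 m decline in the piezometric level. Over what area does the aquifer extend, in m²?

A ≈ 3.47 × 10^8 m²

ΔV = 6.3 million m³ = 6.3 × 10^6 m³
A = ΔV / (S × Δh) = 6.3 × 10^6 / (3.3 × 10^-4 × 55) = 3.471 × 10^8 m²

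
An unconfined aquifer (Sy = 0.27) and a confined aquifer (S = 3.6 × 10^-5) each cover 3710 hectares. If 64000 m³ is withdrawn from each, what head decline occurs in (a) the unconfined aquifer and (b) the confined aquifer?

A = 3710 hectares = 3.71 × 10^7 m²
Unconfined: Δh_u = ΔV/(Sy·A) = 64000/(0.27 × 3.71 × 10^7) = 0.006389 m
Confined: Δh_c = ΔV/(S·A) = 64000/(3.6 × 10^-5 × 3.71 × 10^7) = 47.92 m

Δh_u ≈ 0.00639 m; Δh_c ≈ 47.9 m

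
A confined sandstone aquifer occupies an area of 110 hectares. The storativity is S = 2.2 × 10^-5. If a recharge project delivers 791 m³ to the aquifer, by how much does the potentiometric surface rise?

Δh ≈ 32.7 m

A = 110 hectares = 1.1 × 10^6 m²
Δh = ΔV / (S × A) = 791 m³ / (2.2 × 10^-5 × 1.1 × 10^6 m²) = 32.69 m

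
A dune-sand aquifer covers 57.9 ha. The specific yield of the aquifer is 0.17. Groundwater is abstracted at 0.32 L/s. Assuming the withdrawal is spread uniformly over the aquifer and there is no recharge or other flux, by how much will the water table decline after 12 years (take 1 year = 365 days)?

A = 57.9 ha = 5.79 × 10^5 m²
Q = 0.32 L/s = 27.65 m³/d
t = 12 years = 4380 d
ΔV = Q × t = 27.65 m³/d × 4380 d = 1.211 × 10^5 m³
Δh = ΔV / (Sy × A) = 1.211 × 10^5 / (0.17 × 5.79 × 10^5) = 1.23 m

Δh ≈ 1.23 m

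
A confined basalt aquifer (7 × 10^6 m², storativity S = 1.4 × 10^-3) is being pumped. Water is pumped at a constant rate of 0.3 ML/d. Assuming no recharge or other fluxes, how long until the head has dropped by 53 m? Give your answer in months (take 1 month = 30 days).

t ≈ 57.7 months

ΔV = S × A × Δh = 0.0014 × 7 × 10^6 × 53 = 5.194 × 10^5 m³
Q = 0.3 ML/d = 300 m³/d
t = ΔV / Q = 5.194 × 10^5 m³ / 300 m³/d = 1731 d
t = 1731 d ≈ 57.71 months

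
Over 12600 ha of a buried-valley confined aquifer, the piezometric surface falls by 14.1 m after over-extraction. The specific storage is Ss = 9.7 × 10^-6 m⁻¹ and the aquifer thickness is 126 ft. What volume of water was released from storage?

ΔV ≈ 6.62 × 10^5 m³

b = 126 ft = 38.4 m
S = Ss × b = 9.7 × 10^-6 m⁻¹ × 38.4 m = 3.725 × 10^-4
A = 12600 ha = 1.26 × 10^8 m²
ΔV = S × A × Δh = 3.725 × 10^-4 × 1.26 × 10^8 m² × 14.1 m = 6.618 × 10^5 m³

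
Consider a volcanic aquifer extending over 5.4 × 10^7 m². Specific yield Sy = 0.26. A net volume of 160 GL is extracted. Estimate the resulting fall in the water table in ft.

ΔV = 160 GL = 1.6 × 10^8 m³
Δh = ΔV / (Sy × A) = 1.6 × 10^8 m³ / (0.26 × 5.4 × 10^7 m²) = 11.4 m
Δh = 11.4 m = 37.39 ft

Δh ≈ 37.4 ft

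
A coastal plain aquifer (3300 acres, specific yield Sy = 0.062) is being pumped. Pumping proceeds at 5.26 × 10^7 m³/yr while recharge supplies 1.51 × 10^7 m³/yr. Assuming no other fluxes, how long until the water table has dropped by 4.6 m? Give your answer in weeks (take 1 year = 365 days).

A = 3300 acres = 1.335 × 10^7 m²
ΔV = Sy × A × Δh = 0.062 × 1.335 × 10^7 × 4.6 = 3.809 × 10^6 m³
Net withdrawal = 5.26 × 10^7 − 1.51 × 10^7 = 3.75 × 10^7 m³/yr = 1.027 × 10^5 m³/d
t = ΔV / Q = 3.809 × 10^6 m³ / 1.027 × 10^5 m³/d = 37.07 d
t = 37.07 d ≈ 5.296 weeks

t ≈ 5.3 weeks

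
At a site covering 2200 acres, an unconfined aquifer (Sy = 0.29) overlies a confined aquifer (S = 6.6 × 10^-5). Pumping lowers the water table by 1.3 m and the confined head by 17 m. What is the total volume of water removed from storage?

ΔV ≈ 3.37 × 10^6 m³

A = 2200 acres = 8.903 × 10^6 m²
Unconfined: ΔV_u = Sy × A × Δh_u = 0.29 × 8.903 × 10^6 × 1.3 = 3.356 × 10^6 m³
Confined: ΔV_c = S × A × Δh_c = 6.6 × 10^-5 × 8.903 × 10^6 × 17 = 9989 m³
Total ΔV = 3.356 × 10^6 + 9989 = 3.366 × 10^6 m³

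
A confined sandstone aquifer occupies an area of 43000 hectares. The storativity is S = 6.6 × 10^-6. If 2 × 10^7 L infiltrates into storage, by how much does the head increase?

Δh ≈ 7.05 m

A = 43000 hectares = 4.3 × 10^8 m²
ΔV = 2 × 10^7 L = 20000 m³
Δh = ΔV / (S × A) = 20000 m³ / (6.6 × 10^-6 × 4.3 × 10^8 m²) = 7.047 m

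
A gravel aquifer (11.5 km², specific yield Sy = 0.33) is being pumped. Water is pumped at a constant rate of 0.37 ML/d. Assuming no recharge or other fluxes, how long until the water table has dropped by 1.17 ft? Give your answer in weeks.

A = 11.5 km² = 1.15 × 10^7 m²
Δh = 1.17 ft = 0.3566 m
ΔV = Sy × A × Δh = 0.33 × 1.15 × 10^7 × 0.3566 = 1.353 × 10^6 m³
Q = 0.37 ML/d = 370 m³/d
t = ΔV / Q = 1.353 × 10^6 m³ / 370 m³/d = 3658 d
t = 3658 d ≈ 522.5 weeks

t ≈ 523 weeks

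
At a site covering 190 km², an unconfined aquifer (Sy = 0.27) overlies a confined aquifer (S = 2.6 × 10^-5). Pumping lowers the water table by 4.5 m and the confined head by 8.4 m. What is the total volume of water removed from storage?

A = 190 km² = 1.9 × 10^8 m²
Unconfined: ΔV_u = Sy × A × Δh_u = 0.27 × 1.9 × 10^8 × 4.5 = 2.308 × 10^8 m³
Confined: ΔV_c = S × A × Δh_c = 2.6 × 10^-5 × 1.9 × 10^8 × 8.4 = 41500 m³
Total ΔV = 2.308 × 10^8 + 41500 = 2.309 × 10^8 m³

ΔV ≈ 2.31 × 10^8 m³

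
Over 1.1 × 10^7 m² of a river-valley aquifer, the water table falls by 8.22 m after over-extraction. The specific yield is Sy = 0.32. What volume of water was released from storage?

ΔV = Sy × A × Δh = 0.32 × 1.1 × 10^7 m² × 8.22 m = 2.893 × 10^7 m³

ΔV ≈ 2.89 × 10^7 m³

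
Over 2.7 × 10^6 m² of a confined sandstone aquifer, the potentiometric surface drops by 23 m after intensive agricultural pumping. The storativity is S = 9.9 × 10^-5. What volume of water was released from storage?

ΔV = S × A × Δh = 9.9 × 10^-5 × 2.7 × 10^6 m² × 23 m = 6148 m³

ΔV ≈ 6150 m³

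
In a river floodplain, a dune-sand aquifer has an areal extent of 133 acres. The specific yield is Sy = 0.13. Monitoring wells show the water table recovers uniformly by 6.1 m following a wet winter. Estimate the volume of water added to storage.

ΔV ≈ 4.27 × 10^5 m³

A = 133 acres = 5.382 × 10^5 m²
ΔV = Sy × A × Δh = 0.13 × 5.382 × 10^5 m² × 6.1 m = 4.268 × 10^5 m³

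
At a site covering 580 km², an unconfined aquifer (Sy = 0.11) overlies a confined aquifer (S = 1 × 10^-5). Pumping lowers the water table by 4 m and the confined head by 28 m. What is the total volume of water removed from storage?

A = 580 km² = 5.8 × 10^8 m²
Unconfined: ΔV_u = Sy × A × Δh_u = 0.11 × 5.8 × 10^8 × 4 = 2.552 × 10^8 m³
Confined: ΔV_c = S × A × Δh_c = 1 × 10^-5 × 5.8 × 10^8 × 28 = 1.624 × 10^5 m³
Total ΔV = 2.552 × 10^8 + 1.624 × 10^5 = 2.554 × 10^8 m³

ΔV ≈ 2.55 × 10^8 m³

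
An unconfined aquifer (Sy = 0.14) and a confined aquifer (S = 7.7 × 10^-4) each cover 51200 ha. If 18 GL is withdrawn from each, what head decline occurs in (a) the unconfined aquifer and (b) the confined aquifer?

A = 51200 ha = 5.12 × 10^8 m²
ΔV = 18 GL = 1.8 × 10^7 m³
Unconfined: Δh_u = ΔV/(Sy·A) = 1.8 × 10^7/(0.14 × 5.12 × 10^8) = 0.2511 m
Confined: Δh_c = ΔV/(S·A) = 1.8 × 10^7/(7.7 × 10^-4 × 5.12 × 10^8) = 45.66 m

Δh_u ≈ 0.251 m; Δh_c ≈ 45.7 m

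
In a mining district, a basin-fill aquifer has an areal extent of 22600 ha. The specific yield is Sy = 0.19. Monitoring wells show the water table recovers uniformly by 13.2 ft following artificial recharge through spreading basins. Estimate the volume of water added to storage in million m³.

ΔV ≈ 173 million m³

A = 22600 ha = 2.26 × 10^8 m²
Δh = 13.2 ft = 4.023 m
ΔV = Sy × A × Δh = 0.19 × 2.26 × 10^8 m² × 4.023 m = 1.728 × 10^8 m³
ΔV = 1.728 × 10^8 m³ = 172.8 million m³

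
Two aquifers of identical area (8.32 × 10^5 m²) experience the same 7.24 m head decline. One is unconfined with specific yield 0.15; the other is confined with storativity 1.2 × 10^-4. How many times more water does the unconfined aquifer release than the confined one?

Unconfined: ΔV_u = Sy × A × Δh = 0.15 × 8.32 × 10^5 × 7.24 = 9.036 × 10^5 m³
Confined: ΔV_c = S × A × Δh = 1.2 × 10^-4 × 8.32 × 10^5 × 7.24 = 722.8 m³
Ratio = ΔV_u / ΔV_c = Sy / S = 0.15 / 1.2 × 10^-4 = 1250

ΔV_u / ΔV_c ≈ 1250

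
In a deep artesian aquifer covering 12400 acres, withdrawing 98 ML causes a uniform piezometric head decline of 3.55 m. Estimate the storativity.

S ≈ 5.5 × 10^-4

A = 12400 acres = 5.018 × 10^7 m²
ΔV = 98 ML = 98000 m³
S = ΔV / (A × Δh) = 98000 m³ / (5.018 × 10^7 m² × 3.55 m) = 5.501 × 10^-4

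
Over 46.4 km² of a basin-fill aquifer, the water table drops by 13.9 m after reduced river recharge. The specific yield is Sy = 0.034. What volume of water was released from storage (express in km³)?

A = 46.4 km² = 4.64 × 10^7 m²
ΔV = Sy × A × Δh = 0.034 × 4.64 × 10^7 m² × 13.9 m = 2.193 × 10^7 m³
ΔV = 2.193 × 10^7 m³ = 0.02193 km³

ΔV ≈ 0.0219 km³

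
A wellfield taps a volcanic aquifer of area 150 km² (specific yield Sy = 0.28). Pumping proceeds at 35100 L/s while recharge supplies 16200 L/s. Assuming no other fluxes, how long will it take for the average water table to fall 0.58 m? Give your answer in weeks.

A = 150 km² = 1.5 × 10^8 m²
ΔV = Sy × A × Δh = 0.28 × 1.5 × 10^8 × 0.58 = 2.436 × 10^7 m³
Net withdrawal = 35100 − 16200 = 18900 L/s = 1.633 × 10^6 m³/d
t = ΔV / Q = 2.436 × 10^7 m³ / 1.633 × 10^6 m³/d = 14.92 d
t = 14.92 d ≈ 2.131 weeks

t ≈ 2.13 weeks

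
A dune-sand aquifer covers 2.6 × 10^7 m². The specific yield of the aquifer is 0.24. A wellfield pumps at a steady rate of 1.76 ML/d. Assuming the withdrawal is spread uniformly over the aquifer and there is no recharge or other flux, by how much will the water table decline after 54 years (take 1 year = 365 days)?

Q = 1.76 ML/d = 1760 m³/d
t = 54 years = 19710 d
ΔV = Q × t = 1760 m³/d × 19710 d = 3.469 × 10^7 m³
Δh = ΔV / (Sy × A) = 3.469 × 10^7 / (0.24 × 2.6 × 10^7) = 5.559 m

Δh ≈ 5.56 m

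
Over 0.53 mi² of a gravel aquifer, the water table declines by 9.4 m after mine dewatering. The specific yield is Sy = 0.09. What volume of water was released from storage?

ΔV ≈ 1.16 × 10^6 m³

A = 0.53 mi² = 1.373 × 10^6 m²
ΔV = Sy × A × Δh = 0.09 × 1.373 × 10^6 m² × 9.4 m = 1.161 × 10^6 m³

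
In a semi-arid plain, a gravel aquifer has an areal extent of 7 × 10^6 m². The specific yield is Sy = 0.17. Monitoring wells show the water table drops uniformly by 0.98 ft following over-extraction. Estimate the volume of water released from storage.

ΔV ≈ 3.55 × 10^5 m³

Δh = 0.98 ft = 0.2987 m
ΔV = Sy × A × Δh = 0.17 × 7 × 10^6 m² × 0.2987 m = 3.555 × 10^5 m³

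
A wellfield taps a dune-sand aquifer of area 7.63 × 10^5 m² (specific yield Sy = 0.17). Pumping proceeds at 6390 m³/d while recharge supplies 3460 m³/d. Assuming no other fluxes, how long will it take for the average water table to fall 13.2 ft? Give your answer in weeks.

t ≈ 25.4 weeks

Δh = 13.2 ft = 4.023 m
ΔV = Sy × A × Δh = 0.17 × 7.63 × 10^5 × 4.023 = 5.219 × 10^5 m³
Net withdrawal = 6390 − 3460 = 2930 m³/d
t = ΔV / Q = 5.219 × 10^5 m³ / 2930 m³/d = 178.1 d
t = 178.1 d ≈ 25.44 weeks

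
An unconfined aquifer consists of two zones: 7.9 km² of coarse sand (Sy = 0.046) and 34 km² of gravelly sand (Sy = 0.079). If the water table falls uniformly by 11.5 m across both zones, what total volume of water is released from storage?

A₁ = 7.9 km² = 7.9 × 10^6 m²; A₂ = 34 km² = 3.4 × 10^7 m²
ΔV₁ = 0.046 × 7.9 × 10^6 × 11.5 = 4.179 × 10^6 m³
ΔV₂ = 0.079 × 3.4 × 10^7 × 11.5 = 3.089 × 10^7 m³
ΔV = ΔV₁ + ΔV₂ = 3.507 × 10^7 m³

ΔV ≈ 3.51 × 10^7 m³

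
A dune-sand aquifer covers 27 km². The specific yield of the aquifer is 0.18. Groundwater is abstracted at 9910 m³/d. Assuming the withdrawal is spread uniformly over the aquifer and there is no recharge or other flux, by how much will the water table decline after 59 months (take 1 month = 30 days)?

A = 27 km² = 2.7 × 10^7 m²
t = 59 months = 1770 d
ΔV = Q × t = 9910 m³/d × 1770 d = 1.754 × 10^7 m³
Δh = ΔV / (Sy × A) = 1.754 × 10^7 / (0.18 × 2.7 × 10^7) = 3.609 m

Δh ≈ 3.61 m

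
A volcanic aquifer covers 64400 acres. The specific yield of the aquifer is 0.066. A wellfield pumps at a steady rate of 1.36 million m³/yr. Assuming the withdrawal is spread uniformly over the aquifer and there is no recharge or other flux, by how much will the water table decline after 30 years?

A = 64400 acres = 2.606 × 10^8 m²
Q = 1.36 million m³/yr = 3726 m³/d
t = 30 years = 10950 d
ΔV = Q × t = 3726 m³/d × 10950 d = 4.08 × 10^7 m³
Δh = ΔV / (Sy × A) = 4.08 × 10^7 / (0.066 × 2.606 × 10^8) = 2.372 m

Δh ≈ 2.37 m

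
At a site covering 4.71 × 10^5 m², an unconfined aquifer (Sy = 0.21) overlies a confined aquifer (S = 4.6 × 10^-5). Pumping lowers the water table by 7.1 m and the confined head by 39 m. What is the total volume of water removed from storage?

Unconfined: ΔV_u = Sy × A × Δh_u = 0.21 × 4.71 × 10^5 × 7.1 = 7.023 × 10^5 m³
Confined: ΔV_c = S × A × Δh_c = 4.6 × 10^-5 × 4.71 × 10^5 × 39 = 845 m³
Total ΔV = 7.023 × 10^5 + 845 = 7.031 × 10^5 m³

ΔV ≈ 7.03 × 10^5 m³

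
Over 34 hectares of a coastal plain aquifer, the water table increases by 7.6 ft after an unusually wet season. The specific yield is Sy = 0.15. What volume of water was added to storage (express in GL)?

A = 34 hectares = 3.4 × 10^5 m²
Δh = 7.6 ft = 2.316 m
ΔV = Sy × A × Δh = 0.15 × 3.4 × 10^5 m² × 2.316 m = 1.181 × 10^5 m³
ΔV = 1.181 × 10^5 m³ = 0.1181 GL

ΔV ≈ 0.118 GL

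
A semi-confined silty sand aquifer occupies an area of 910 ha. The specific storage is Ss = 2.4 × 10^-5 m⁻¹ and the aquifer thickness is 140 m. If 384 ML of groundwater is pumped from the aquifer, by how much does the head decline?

Δh ≈ 12.6 m

S = Ss × b = 2.4 × 10^-5 m⁻¹ × 140 m = 3.36 × 10^-3
A = 910 ha = 9.1 × 10^6 m²
ΔV = 384 ML = 3.84 × 10^5 m³
Δh = ΔV / (S × A) = 3.84 × 10^5 m³ / (0.00336 × 9.1 × 10^6 m²) = 12.56 m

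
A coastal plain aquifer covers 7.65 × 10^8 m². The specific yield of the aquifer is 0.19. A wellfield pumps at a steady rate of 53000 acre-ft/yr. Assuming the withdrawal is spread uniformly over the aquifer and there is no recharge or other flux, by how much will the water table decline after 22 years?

Q = 53000 acre-ft/yr = 1.791 × 10^5 m³/d
t = 22 years = 8030 d
ΔV = Q × t = 1.791 × 10^5 m³/d × 8030 d = 1.438 × 10^9 m³
Δh = ΔV / (Sy × A) = 1.438 × 10^9 / (0.19 × 7.65 × 10^8) = 9.895 m

Δh ≈ 9.9 m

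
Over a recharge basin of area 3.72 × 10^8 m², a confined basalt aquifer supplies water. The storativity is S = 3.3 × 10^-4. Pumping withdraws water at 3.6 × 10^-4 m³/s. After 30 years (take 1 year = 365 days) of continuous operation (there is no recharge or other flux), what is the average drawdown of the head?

Δh ≈ 2.77 m

Q = 3.6 × 10^-4 m³/s = 31.1 m³/d
t = 30 years = 10950 d
ΔV = Q × t = 31.1 m³/d × 10950 d = 3.406 × 10^5 m³
Δh = ΔV / (S × A) = 3.406 × 10^5 / (3.3 × 10^-4 × 3.72 × 10^8) = 2.774 m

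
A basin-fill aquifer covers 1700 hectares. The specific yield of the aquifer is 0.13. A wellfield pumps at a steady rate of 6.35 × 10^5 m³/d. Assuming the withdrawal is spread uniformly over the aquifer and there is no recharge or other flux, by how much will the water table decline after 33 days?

Δh ≈ 9.48 m

A = 1700 hectares = 1.7 × 10^7 m²
ΔV = Q × t = 6.35 × 10^5 m³/d × 33 d = 2.095 × 10^7 m³
Δh = ΔV / (Sy × A) = 2.095 × 10^7 / (0.13 × 1.7 × 10^7) = 9.482 m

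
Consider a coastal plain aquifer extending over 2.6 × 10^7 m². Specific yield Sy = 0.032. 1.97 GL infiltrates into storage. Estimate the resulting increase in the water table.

ΔV = 1.97 GL = 1.97 × 10^6 m³
Δh = ΔV / (Sy × A) = 1.97 × 10^6 m³ / (0.032 × 2.6 × 10^7 m²) = 2.368 m

Δh ≈ 2.37 m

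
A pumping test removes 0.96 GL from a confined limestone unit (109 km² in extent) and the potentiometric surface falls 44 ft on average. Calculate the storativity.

S ≈ 6.6 × 10^-4

A = 109 km² = 1.09 × 10^8 m²
Δh = 44 ft = 13.41 m
ΔV = 0.96 GL = 9.6 × 10^5 m³
S = ΔV / (A × Δh) = 9.6 × 10^5 m³ / (1.09 × 10^8 m² × 13.41 m) = 6.567 × 10^-4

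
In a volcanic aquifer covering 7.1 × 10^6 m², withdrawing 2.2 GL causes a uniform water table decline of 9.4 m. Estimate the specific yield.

Sy ≈ 0.033

ΔV = 2.2 GL = 2.2 × 10^6 m³
Sy = ΔV / (A × Δh) = 2.2 × 10^6 m³ / (7.1 × 10^6 m² × 9.4 m) = 0.03296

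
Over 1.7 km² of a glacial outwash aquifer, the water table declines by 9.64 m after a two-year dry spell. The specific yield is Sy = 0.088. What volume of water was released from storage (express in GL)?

A = 1.7 km² = 1.7 × 10^6 m²
ΔV = Sy × A × Δh = 0.088 × 1.7 × 10^6 m² × 9.64 m = 1.442 × 10^6 m³
ΔV = 1.442 × 10^6 m³ = 1.442 GL

ΔV ≈ 1.44 GL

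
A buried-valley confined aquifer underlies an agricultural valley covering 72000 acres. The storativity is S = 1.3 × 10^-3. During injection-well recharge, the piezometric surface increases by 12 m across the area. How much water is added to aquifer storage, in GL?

ΔV ≈ 4.55 GL

A = 72000 acres = 2.914 × 10^8 m²
ΔV = S × A × Δh = 0.0013 × 2.914 × 10^8 m² × 12 m = 4.545 × 10^6 m³
ΔV = 4.545 × 10^6 m³ = 4.545 GL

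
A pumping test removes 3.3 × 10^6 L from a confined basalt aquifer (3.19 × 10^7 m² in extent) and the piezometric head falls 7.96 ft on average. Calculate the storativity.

S ≈ 4.3 × 10^-5

Δh = 7.96 ft = 2.426 m
ΔV = 3.3 × 10^6 L = 3300 m³
S = ΔV / (A × Δh) = 3300 m³ / (3.19 × 10^7 m² × 2.426 m) = 4.264 × 10^-5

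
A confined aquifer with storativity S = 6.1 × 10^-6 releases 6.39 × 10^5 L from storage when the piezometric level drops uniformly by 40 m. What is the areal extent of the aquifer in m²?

A ≈ 2.62 × 10^6 m²

ΔV = 6.39 × 10^5 L = 639 m³
A = ΔV / (S × Δh) = 639 / (6.1 × 10^-6 × 40) = 2.619 × 10^6 m²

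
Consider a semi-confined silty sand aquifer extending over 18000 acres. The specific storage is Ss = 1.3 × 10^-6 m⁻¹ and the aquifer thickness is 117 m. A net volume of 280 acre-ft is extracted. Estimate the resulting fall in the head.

Δh ≈ 31.2 m

S = Ss × b = 1.3 × 10^-6 m⁻¹ × 117 m = 1.521 × 10^-4
A = 18000 acres = 7.284 × 10^7 m²
ΔV = 280 acre-ft = 3.454 × 10^5 m³
Δh = ΔV / (S × A) = 3.454 × 10^5 m³ / (1.521 × 10^-4 × 7.284 × 10^7 m²) = 31.17 m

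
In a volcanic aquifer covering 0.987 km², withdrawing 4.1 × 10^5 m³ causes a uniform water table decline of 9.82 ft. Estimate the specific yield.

Sy ≈ 0.14

A = 0.987 km² = 9.87 × 10^5 m²
Δh = 9.82 ft = 2.993 m
Sy = ΔV / (A × Δh) = 4.1 × 10^5 m³ / (9.87 × 10^5 m² × 2.993 m) = 0.1388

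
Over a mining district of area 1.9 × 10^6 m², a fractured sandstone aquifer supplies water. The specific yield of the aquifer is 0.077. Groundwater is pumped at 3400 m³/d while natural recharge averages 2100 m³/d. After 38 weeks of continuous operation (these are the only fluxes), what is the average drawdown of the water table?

Δh ≈ 2.36 m

Net abstraction = 3400 − 2100 = 1300 m³/d
t = 38 weeks = 266 d
ΔV = Q × t = 1300 m³/d × 266 d = 3.458 × 10^5 m³
Δh = ΔV / (Sy × A) = 3.458 × 10^5 / (0.077 × 1.9 × 10^6) = 2.364 m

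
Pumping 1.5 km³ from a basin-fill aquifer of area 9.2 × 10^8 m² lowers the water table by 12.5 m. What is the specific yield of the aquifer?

ΔV = 1.5 km³ = 1.5 × 10^9 m³
Sy = ΔV / (A × Δh) = 1.5 × 10^9 m³ / (9.2 × 10^8 m² × 12.5 m) = 0.1304

Sy ≈ 0.13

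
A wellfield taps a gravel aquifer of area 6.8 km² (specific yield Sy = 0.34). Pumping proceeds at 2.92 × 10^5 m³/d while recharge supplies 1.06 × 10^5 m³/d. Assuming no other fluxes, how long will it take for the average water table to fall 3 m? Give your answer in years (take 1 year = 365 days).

t ≈ 0.102 years

A = 6.8 km² = 6.8 × 10^6 m²
ΔV = Sy × A × Δh = 0.34 × 6.8 × 10^6 × 3 = 6.936 × 10^6 m³
Net withdrawal = 2.92 × 10^5 − 1.06 × 10^5 = 1.86 × 10^5 m³/d
t = ΔV / Q = 6.936 × 10^6 m³ / 1.86 × 10^5 m³/d = 37.29 d
t = 37.29 d ≈ 0.1022 years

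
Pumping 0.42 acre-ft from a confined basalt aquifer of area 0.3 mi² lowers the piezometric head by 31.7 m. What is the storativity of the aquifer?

S ≈ 2.1 × 10^-5

A = 0.3 mi² = 7.77 × 10^5 m²
ΔV = 0.42 acre-ft = 518.1 m³
S = ΔV / (A × Δh) = 518.1 m³ / (7.77 × 10^5 m² × 31.7 m) = 2.103 × 10^-5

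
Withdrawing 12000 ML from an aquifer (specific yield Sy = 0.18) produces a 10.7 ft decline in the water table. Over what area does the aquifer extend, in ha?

Δh = 10.7 ft = 3.261 m
ΔV = 12000 ML = 1.2 × 10^7 m³
A = ΔV / (Sy × Δh) = 1.2 × 10^7 / (0.18 × 3.261) = 2.044 × 10^7 m²
A = 2.044 × 10^7 m² = 2044 ha

A ≈ 2040 ha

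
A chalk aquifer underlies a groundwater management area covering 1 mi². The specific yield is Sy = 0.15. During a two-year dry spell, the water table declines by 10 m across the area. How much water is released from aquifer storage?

ΔV ≈ 3.88 × 10^6 m³

A = 1 mi² = 2.59 × 10^6 m²
ΔV = Sy × A × Δh = 0.15 × 2.59 × 10^6 m² × 10 m = 3.885 × 10^6 m³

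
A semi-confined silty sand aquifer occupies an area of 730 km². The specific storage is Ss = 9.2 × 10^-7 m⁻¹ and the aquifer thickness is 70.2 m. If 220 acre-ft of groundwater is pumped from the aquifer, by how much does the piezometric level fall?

Δh ≈ 5.76 m

S = Ss × b = 9.2 × 10^-7 m⁻¹ × 70.2 m = 6.458 × 10^-5
A = 730 km² = 7.3 × 10^8 m²
ΔV = 220 acre-ft = 2.714 × 10^5 m³
Δh = ΔV / (S × A) = 2.714 × 10^5 m³ / (6.458 × 10^-5 × 7.3 × 10^8 m²) = 5.756 m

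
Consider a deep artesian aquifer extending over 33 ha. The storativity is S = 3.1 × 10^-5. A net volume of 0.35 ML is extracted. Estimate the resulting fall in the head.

Δh ≈ 34.2 m

A = 33 ha = 3.3 × 10^5 m²
ΔV = 0.35 ML = 350 m³
Δh = ΔV / (S × A) = 350 m³ / (3.1 × 10^-5 × 3.3 × 10^5 m²) = 34.21 m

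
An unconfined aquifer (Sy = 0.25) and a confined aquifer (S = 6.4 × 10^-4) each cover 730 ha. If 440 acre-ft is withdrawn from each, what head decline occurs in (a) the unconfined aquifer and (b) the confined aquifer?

A = 730 ha = 7.3 × 10^6 m²
ΔV = 440 acre-ft = 5.427 × 10^5 m³
Unconfined: Δh_u = ΔV/(Sy·A) = 5.427 × 10^5/(0.25 × 7.3 × 10^6) = 0.2974 m
Confined: Δh_c = ΔV/(S·A) = 5.427 × 10^5/(6.4 × 10^-4 × 7.3 × 10^6) = 116.2 m

Δh_u ≈ 0.297 m; Δh_c ≈ 116 m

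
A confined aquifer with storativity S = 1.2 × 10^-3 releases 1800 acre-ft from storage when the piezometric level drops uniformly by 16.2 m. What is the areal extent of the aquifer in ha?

A ≈ 11400 ha

ΔV = 1800 acre-ft = 2.22 × 10^6 m³
A = ΔV / (S × Δh) = 2.22 × 10^6 / (0.0012 × 16.2) = 1.142 × 10^8 m²
A = 1.142 × 10^8 m² = 11420 ha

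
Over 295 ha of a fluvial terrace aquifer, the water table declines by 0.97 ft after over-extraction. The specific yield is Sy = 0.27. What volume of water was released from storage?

ΔV ≈ 2.35 × 10^5 m³

A = 295 ha = 2.95 × 10^6 m²
Δh = 0.97 ft = 0.2957 m
ΔV = Sy × A × Δh = 0.27 × 2.95 × 10^6 m² × 0.2957 m = 2.355 × 10^5 m³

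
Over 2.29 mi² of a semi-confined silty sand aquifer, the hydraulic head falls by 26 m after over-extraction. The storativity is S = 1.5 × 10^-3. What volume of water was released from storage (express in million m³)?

ΔV ≈ 0.231 million m³

A = 2.29 mi² = 5.931 × 10^6 m²
ΔV = S × A × Δh = 0.0015 × 5.931 × 10^6 m² × 26 m = 2.313 × 10^5 m³
ΔV = 2.313 × 10^5 m³ = 0.2313 million m³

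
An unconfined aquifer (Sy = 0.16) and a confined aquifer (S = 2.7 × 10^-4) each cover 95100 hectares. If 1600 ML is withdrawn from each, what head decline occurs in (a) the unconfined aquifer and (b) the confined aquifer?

A = 95100 hectares = 9.51 × 10^8 m²
ΔV = 1600 ML = 1.6 × 10^6 m³
Unconfined: Δh_u = ΔV/(Sy·A) = 1.6 × 10^6/(0.16 × 9.51 × 10^8) = 0.01052 m
Confined: Δh_c = ΔV/(S·A) = 1.6 × 10^6/(2.7 × 10^-4 × 9.51 × 10^8) = 6.231 m

Δh_u ≈ 0.0105 m; Δh_c ≈ 6.23 m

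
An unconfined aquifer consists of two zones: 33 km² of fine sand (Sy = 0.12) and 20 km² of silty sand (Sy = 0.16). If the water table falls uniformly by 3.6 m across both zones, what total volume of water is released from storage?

A₁ = 33 km² = 3.3 × 10^7 m²; A₂ = 20 km² = 2 × 10^7 m²
ΔV₁ = 0.12 × 3.3 × 10^7 × 3.6 = 1.426 × 10^7 m³
ΔV₂ = 0.16 × 2 × 10^7 × 3.6 = 1.152 × 10^7 m³
ΔV = ΔV₁ + ΔV₂ = 2.578 × 10^7 m³

ΔV ≈ 2.58 × 10^7 m³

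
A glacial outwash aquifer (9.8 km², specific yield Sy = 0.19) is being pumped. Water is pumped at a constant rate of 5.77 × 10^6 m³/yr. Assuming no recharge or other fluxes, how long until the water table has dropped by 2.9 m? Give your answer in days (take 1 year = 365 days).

t ≈ 342 days

A = 9.8 km² = 9.8 × 10^6 m²
ΔV = Sy × A × Δh = 0.19 × 9.8 × 10^6 × 2.9 = 5.4 × 10^6 m³
Q = 5.77 × 10^6 m³/yr = 15810 m³/d
t = ΔV / Q = 5.4 × 10^6 m³ / 15810 m³/d = 341.6 d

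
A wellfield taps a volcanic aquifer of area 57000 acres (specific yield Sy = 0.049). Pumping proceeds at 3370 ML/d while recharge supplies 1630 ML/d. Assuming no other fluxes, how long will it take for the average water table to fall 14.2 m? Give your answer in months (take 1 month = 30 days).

A = 57000 acres = 2.307 × 10^8 m²
ΔV = Sy × A × Δh = 0.049 × 2.307 × 10^8 × 14.2 = 1.605 × 10^8 m³
Net withdrawal = 3370 − 1630 = 1740 ML/d = 1.74 × 10^6 m³/d
t = ΔV / Q = 1.605 × 10^8 m³ / 1.74 × 10^6 m³/d = 92.24 d
t = 92.24 d ≈ 3.075 months

t ≈ 3.07 months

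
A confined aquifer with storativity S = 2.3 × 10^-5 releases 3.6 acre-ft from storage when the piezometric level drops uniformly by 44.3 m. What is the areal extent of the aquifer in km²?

A ≈ 4.36 km²

ΔV = 3.6 acre-ft = 4441 m³
A = ΔV / (S × Δh) = 4441 / (2.3 × 10^-5 × 44.3) = 4.358 × 10^6 m²
A = 4.358 × 10^6 m² = 4.358 km²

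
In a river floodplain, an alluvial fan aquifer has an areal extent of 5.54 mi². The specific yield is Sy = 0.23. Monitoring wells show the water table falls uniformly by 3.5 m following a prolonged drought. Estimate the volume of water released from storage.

ΔV ≈ 1.16 × 10^7 m³

A = 5.54 mi² = 1.435 × 10^7 m²
ΔV = Sy × A × Δh = 0.23 × 1.435 × 10^7 m² × 3.5 m = 1.155 × 10^7 m³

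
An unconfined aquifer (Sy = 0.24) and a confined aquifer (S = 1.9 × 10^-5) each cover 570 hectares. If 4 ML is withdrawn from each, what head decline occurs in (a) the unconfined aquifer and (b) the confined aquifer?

A = 570 hectares = 5.7 × 10^6 m²
ΔV = 4 ML = 4000 m³
Unconfined: Δh_u = ΔV/(Sy·A) = 4000/(0.24 × 5.7 × 10^6) = 0.002924 m
Confined: Δh_c = ΔV/(S·A) = 4000/(1.9 × 10^-5 × 5.7 × 10^6) = 36.93 m

Δh_u ≈ 0.00292 m; Δh_c ≈ 36.9 m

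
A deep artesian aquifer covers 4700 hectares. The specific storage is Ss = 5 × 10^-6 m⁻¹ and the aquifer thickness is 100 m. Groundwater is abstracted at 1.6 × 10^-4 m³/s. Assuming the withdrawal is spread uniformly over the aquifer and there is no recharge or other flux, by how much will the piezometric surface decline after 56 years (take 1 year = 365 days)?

S = Ss × b = 5 × 10^-6 m⁻¹ × 100 m = 5 × 10^-4
A = 4700 hectares = 4.7 × 10^7 m²
Q = 1.6 × 10^-4 m³/s = 13.82 m³/d
t = 56 years = 20440 d
ΔV = Q × t = 13.82 m³/d × 20440 d = 2.826 × 10^5 m³
Δh = ΔV / (S × A) = 2.826 × 10^5 / (5 × 10^-4 × 4.7 × 10^7) = 12.02 m

Δh ≈ 12 m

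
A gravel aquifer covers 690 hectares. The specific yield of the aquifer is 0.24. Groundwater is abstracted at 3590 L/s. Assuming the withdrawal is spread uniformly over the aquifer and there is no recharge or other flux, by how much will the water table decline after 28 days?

Δh ≈ 5.24 m

A = 690 hectares = 6.9 × 10^6 m²
Q = 3590 L/s = 3.102 × 10^5 m³/d
ΔV = Q × t = 3.102 × 10^5 m³/d × 28 d = 8.685 × 10^6 m³
Δh = ΔV / (Sy × A) = 8.685 × 10^6 / (0.24 × 6.9 × 10^6) = 5.245 m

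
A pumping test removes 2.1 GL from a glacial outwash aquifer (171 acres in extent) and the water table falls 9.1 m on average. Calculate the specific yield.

A = 171 acres = 6.92 × 10^5 m²
ΔV = 2.1 GL = 2.1 × 10^6 m³
Sy = ΔV / (A × Δh) = 2.1 × 10^6 m³ / (6.92 × 10^5 m² × 9.1 m) = 0.3335

Sy ≈ 0.33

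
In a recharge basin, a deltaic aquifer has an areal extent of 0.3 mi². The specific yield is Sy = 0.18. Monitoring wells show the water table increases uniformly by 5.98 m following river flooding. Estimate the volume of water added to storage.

ΔV ≈ 8.36 × 10^5 m³

A = 0.3 mi² = 7.77 × 10^5 m²
ΔV = Sy × A × Δh = 0.18 × 7.77 × 10^5 m² × 5.98 m = 8.364 × 10^5 m³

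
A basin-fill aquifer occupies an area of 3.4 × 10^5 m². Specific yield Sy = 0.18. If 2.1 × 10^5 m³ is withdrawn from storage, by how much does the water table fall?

Δh ≈ 3.43 m

Δh = ΔV / (Sy × A) = 2.1 × 10^5 m³ / (0.18 × 3.4 × 10^5 m²) = 3.431 m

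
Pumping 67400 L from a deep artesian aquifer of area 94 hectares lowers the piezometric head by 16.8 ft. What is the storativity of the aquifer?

S ≈ 1.4 × 10^-5

A = 94 hectares = 9.4 × 10^5 m²
Δh = 16.8 ft = 5.121 m
ΔV = 67400 L = 67.4 m³
S = ΔV / (A × Δh) = 67.4 m³ / (9.4 × 10^5 m² × 5.121 m) = 1.4 × 10^-5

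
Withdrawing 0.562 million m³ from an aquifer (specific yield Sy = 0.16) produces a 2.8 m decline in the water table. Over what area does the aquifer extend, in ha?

A ≈ 125 ha

ΔV = 0.562 million m³ = 5.62 × 10^5 m³
A = ΔV / (Sy × Δh) = 5.62 × 10^5 / (0.16 × 2.8) = 1.254 × 10^6 m²
A = 1.254 × 10^6 m² = 125.4 ha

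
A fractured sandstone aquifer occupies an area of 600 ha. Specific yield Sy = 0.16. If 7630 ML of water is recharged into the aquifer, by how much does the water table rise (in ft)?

Δh ≈ 26.1 ft

A = 600 ha = 6 × 10^6 m²
ΔV = 7630 ML = 7.63 × 10^6 m³
Δh = ΔV / (Sy × A) = 7.63 × 10^6 m³ / (0.16 × 6 × 10^6 m²) = 7.948 m
Δh = 7.948 m = 26.08 ft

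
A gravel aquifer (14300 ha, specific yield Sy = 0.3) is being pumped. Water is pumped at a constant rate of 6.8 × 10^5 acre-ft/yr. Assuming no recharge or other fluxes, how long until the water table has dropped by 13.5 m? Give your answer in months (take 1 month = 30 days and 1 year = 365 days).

A = 14300 ha = 1.43 × 10^8 m²
ΔV = Sy × A × Δh = 0.3 × 1.43 × 10^8 × 13.5 = 5.792 × 10^8 m³
Q = 6.8 × 10^5 acre-ft/yr = 2.298 × 10^6 m³/d
t = ΔV / Q = 5.792 × 10^8 m³ / 2.298 × 10^6 m³/d = 252 d
t = 252 d ≈ 8.401 months

t ≈ 8.4 months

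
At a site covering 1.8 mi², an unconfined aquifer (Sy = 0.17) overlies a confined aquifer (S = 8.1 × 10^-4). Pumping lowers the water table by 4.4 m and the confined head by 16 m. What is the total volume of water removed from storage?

A = 1.8 mi² = 4.662 × 10^6 m²
Unconfined: ΔV_u = Sy × A × Δh_u = 0.17 × 4.662 × 10^6 × 4.4 = 3.487 × 10^6 m³
Confined: ΔV_c = S × A × Δh_c = 8.1 × 10^-4 × 4.662 × 10^6 × 16 = 60420 m³
Total ΔV = 3.487 × 10^6 + 60420 = 3.548 × 10^6 m³

ΔV ≈ 3.55 × 10^6 m³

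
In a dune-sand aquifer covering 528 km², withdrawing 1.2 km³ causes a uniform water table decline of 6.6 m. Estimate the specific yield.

A = 528 km² = 5.28 × 10^8 m²
ΔV = 1.2 km³ = 1.2 × 10^9 m³
Sy = ΔV / (A × Δh) = 1.2 × 10^9 m³ / (5.28 × 10^8 m² × 6.6 m) = 0.3444

Sy ≈ 0.34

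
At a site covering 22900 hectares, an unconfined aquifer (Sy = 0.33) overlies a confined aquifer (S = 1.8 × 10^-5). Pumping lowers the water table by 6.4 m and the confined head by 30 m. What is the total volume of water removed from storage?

ΔV ≈ 4.84 × 10^8 m³

A = 22900 hectares = 2.29 × 10^8 m²
Unconfined: ΔV_u = Sy × A × Δh_u = 0.33 × 2.29 × 10^8 × 6.4 = 4.836 × 10^8 m³
Confined: ΔV_c = S × A × Δh_c = 1.8 × 10^-5 × 2.29 × 10^8 × 30 = 1.237 × 10^5 m³
Total ΔV = 4.836 × 10^8 + 1.237 × 10^5 = 4.838 × 10^8 m³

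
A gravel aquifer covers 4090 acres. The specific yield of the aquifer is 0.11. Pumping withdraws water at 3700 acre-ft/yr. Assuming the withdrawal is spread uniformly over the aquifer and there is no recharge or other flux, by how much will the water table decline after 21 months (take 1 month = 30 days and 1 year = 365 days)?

A = 4090 acres = 1.655 × 10^7 m²
Q = 3700 acre-ft/yr = 12500 m³/d
t = 21 months = 630 d
ΔV = Q × t = 12500 m³/d × 630 d = 7.877 × 10^6 m³
Δh = ΔV / (Sy × A) = 7.877 × 10^6 / (0.11 × 1.655 × 10^7) = 4.327 m

Δh ≈ 4.33 m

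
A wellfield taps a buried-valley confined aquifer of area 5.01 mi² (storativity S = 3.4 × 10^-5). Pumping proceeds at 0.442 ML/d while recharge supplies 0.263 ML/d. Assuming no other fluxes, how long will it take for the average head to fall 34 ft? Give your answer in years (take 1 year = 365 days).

t ≈ 0.07 years

A = 5.01 mi² = 1.298 × 10^7 m²
Δh = 34 ft = 10.36 m
ΔV = S × A × Δh = 3.4 × 10^-5 × 1.298 × 10^7 × 10.36 = 4572 m³
Net withdrawal = 0.442 − 0.263 = 0.179 ML/d = 179 m³/d
t = ΔV / Q = 4572 m³ / 179 m³/d = 25.54 d
t = 25.54 d ≈ 0.06998 years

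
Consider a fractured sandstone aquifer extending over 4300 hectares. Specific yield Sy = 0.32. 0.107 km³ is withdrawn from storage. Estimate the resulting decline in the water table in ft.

A = 4300 hectares = 4.3 × 10^7 m²
ΔV = 0.107 km³ = 1.07 × 10^8 m³
Δh = ΔV / (Sy × A) = 1.07 × 10^8 m³ / (0.32 × 4.3 × 10^7 m²) = 7.776 m
Δh = 7.776 m = 25.51 ft

Δh ≈ 25.5 ft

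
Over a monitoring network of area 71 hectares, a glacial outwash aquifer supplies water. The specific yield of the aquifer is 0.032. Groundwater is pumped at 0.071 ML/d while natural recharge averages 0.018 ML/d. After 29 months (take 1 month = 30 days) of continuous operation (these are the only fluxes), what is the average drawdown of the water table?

A = 71 hectares = 7.1 × 10^5 m²
Net abstraction = 0.071 − 0.018 = 0.053 ML/d
Q_net = 0.053 ML/d = 53 m³/d
t = 29 months = 870 d
ΔV = Q × t = 53 m³/d × 870 d = 46110 m³
Δh = ΔV / (Sy × A) = 46110 / (0.032 × 7.1 × 10^5) = 2.029 m

Δh ≈ 2.03 m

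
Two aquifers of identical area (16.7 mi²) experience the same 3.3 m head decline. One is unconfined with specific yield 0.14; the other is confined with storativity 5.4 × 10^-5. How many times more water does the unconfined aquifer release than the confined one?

A = 16.7 mi² = 4.325 × 10^7 m²
Unconfined: ΔV_u = Sy × A × Δh = 0.14 × 4.325 × 10^7 × 3.3 = 1.998 × 10^7 m³
Confined: ΔV_c = S × A × Δh = 5.4 × 10^-5 × 4.325 × 10^7 × 3.3 = 7708 m³
Ratio = ΔV_u / ΔV_c = Sy / S = 0.14 / 5.4 × 10^-5 = 2593

ΔV_u / ΔV_c ≈ 2590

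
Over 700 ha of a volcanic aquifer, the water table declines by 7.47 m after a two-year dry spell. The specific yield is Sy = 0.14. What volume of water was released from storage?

A = 700 ha = 7 × 10^6 m²
ΔV = Sy × A × Δh = 0.14 × 7 × 10^6 m² × 7.47 m = 7.321 × 10^6 m³

ΔV ≈ 7.32 × 10^6 m³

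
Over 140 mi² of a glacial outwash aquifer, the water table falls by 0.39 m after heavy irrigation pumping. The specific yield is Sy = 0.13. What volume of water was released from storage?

ΔV ≈ 1.84 × 10^7 m³

A = 140 mi² = 3.626 × 10^8 m²
ΔV = Sy × A × Δh = 0.13 × 3.626 × 10^8 m² × 0.39 m = 1.838 × 10^7 m³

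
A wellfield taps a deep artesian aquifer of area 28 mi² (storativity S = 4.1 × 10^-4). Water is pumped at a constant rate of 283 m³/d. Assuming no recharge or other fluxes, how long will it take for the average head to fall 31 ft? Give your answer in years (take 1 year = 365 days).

t ≈ 2.72 years

A = 28 mi² = 7.252 × 10^7 m²
Δh = 31 ft = 9.449 m
ΔV = S × A × Δh = 4.1 × 10^-4 × 7.252 × 10^7 × 9.449 = 2.809 × 10^5 m³
t = ΔV / Q = 2.809 × 10^5 m³ / 283 m³/d = 992.7 d
t = 992.7 d ≈ 2.72 years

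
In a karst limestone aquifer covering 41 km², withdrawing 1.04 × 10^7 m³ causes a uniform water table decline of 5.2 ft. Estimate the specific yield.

Sy ≈ 0.16

A = 41 km² = 4.1 × 10^7 m²
Δh = 5.2 ft = 1.585 m
Sy = ΔV / (A × Δh) = 1.04 × 10^7 m³ / (4.1 × 10^7 m² × 1.585 m) = 0.16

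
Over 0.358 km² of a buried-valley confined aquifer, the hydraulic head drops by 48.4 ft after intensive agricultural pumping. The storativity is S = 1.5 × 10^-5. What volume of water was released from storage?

A = 0.358 km² = 3.58 × 10^5 m²
Δh = 48.4 ft = 14.75 m
ΔV = S × A × Δh = 1.5 × 10^-5 × 3.58 × 10^5 m² × 14.75 m = 79.22 m³

ΔV ≈ 79.2 m³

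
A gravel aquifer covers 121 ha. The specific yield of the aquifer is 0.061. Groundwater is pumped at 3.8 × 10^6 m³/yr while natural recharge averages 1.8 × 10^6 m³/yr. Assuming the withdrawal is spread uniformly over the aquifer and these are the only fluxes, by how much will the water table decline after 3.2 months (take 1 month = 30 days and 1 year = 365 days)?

Δh ≈ 7.13 m

A = 121 ha = 1.21 × 10^6 m²
Net abstraction = 3.8 × 10^6 − 1.8 × 10^6 = 2 × 10^6 m³/yr
Q_net = 2 × 10^6 m³/yr = 5479 m³/d
t = 3.2 months = 96 d
ΔV = Q × t = 5479 m³/d × 96 d = 5.26 × 10^5 m³
Δh = ΔV / (Sy × A) = 5.26 × 10^5 / (0.061 × 1.21 × 10^6) = 7.127 m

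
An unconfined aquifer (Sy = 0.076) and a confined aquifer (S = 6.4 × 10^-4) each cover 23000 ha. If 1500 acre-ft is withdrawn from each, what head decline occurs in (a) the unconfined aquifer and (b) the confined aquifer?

Δh_u ≈ 0.106 m; Δh_c ≈ 12.6 m

A = 23000 ha = 2.3 × 10^8 m²
ΔV = 1500 acre-ft = 1.85 × 10^6 m³
Unconfined: Δh_u = ΔV/(Sy·A) = 1.85 × 10^6/(0.076 × 2.3 × 10^8) = 0.1058 m
Confined: Δh_c = ΔV/(S·A) = 1.85 × 10^6/(6.4 × 10^-4 × 2.3 × 10^8) = 12.57 m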